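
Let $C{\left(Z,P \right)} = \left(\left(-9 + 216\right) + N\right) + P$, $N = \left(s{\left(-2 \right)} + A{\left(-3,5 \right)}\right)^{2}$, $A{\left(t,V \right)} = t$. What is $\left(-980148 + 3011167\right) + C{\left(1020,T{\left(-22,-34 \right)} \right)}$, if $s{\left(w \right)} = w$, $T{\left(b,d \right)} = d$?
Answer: $2031217$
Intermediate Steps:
$N = 25$ ($N = \left(-2 - 3\right)^{2} = \left(-5\right)^{2} = 25$)
$C{\left(Z,P \right)} = 232 + P$ ($C{\left(Z,P \right)} = \left(\left(-9 + 216\right) + 25\right) + P = \left(207 + 25\right) + P = 232 + P$)
$\left(-980148 + 3011167\right) + C{\left(1020,T{\left(-22,-34 \right)} \right)} = \left(-980148 + 3011167\right) + \left(232 - 34\right) = 2031019 + 198 = 2031217$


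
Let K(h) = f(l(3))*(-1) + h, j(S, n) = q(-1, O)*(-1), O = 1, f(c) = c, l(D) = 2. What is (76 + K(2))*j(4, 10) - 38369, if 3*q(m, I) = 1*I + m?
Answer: -38369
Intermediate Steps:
q(m, I) = I/3 + m/3 (q(m, I) = (1*I + m)/3 = (I + m)/3 = I/3 + m/3)
j(S, n) = 0 (j(S, n) = ((⅓)*1 + (⅓)*(-1))*(-1) = (⅓ - ⅓)*(-1) = 0*(-1) = 0)
K(h) = -2 + h (K(h) = 2*(-1) + h = -2 + h)
(76 + K(2))*j(4, 10) - 38369 = (76 + (-2 + 2))*0 - 38369 = (76 + 0)*0 - 38369 = 76*0 - 38369 = 0 - 38369 = -38369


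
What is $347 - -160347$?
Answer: $160694$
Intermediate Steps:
$347 - -160347 = 347 + 160347 = 160694$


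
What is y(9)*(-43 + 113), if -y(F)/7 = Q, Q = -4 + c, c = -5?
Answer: 4410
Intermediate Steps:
Q = -9 (Q = -4 - 5 = -9)
y(F) = 63 (y(F) = -7*(-9) = 63)
y(9)*(-43 + 113) = 63*(-43 + 113) = 63*70 = 4410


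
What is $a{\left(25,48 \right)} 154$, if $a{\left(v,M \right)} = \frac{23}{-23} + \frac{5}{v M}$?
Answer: $- \frac{18403}{120} \approx -153.36$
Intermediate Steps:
$a{\left(v,M \right)} = -1 + \frac{5}{M v}$ ($a{\left(v,M \right)} = 23 \left(- \frac{1}{23}\right) + \frac{5}{M v} = -1 + 5 \frac{1}{M v} = -1 + \frac{5}{M v}$)
$a{\left(25,48 \right)} 154 = \left(-1 + \frac{5}{48 \cdot 25}\right) 154 = \left(-1 + 5 \cdot \frac{1}{48} \cdot \frac{1}{25}\right) 154 = \left(-1 + \frac{1}{240}\right) 154 = \left(- \frac{239}{240}\right) 154 = - \frac{18403}{120}$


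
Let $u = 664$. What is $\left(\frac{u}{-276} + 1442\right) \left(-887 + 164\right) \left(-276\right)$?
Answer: $287268144$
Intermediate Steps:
$\left(\frac{u}{-276} + 1442\right) \left(-887 + 164\right) \left(-276\right) = \left(\frac{664}{-276} + 1442\right) \left(-887 + 164\right) \left(-276\right) = \left(664 \left(- \frac{1}{276}\right) + 1442\right) \left(-723\right) \left(-276\right) = \left(- \frac{166}{69} + 1442\right) \left(-723\right) \left(-276\right) = \frac{99332}{69} \left(-723\right) \left(-276\right) = \left(- \frac{23939012}{23}\right) \left(-276\right) = 287268144$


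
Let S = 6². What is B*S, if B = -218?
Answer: -7848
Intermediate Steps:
S = 36
B*S = -218*36 = -7848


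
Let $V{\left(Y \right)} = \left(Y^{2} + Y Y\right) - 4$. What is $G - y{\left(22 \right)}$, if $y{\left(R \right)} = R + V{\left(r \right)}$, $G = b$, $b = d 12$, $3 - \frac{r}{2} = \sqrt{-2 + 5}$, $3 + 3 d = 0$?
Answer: $-126 + 48 \sqrt{3} \approx -42.862$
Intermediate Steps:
$d = -1$ ($d = -1 + \frac{1}{3} \cdot 0 = -1 + 0 = -1$)
$r = 6 - 2 \sqrt{3}$ ($r = 6 - 2 \sqrt{-2 + 5} = 6 - 2 \sqrt{3} \approx 2.5359$)
$V{\left(Y \right)} = -4 + 2 Y^{2}$ ($V{\left(Y \right)} = \left(Y^{2} + Y^{2}\right) - 4 = 2 Y^{2} - 4 = -4 + 2 Y^{2}$)
$b = -12$ ($b = \left(-1\right) 12 = -12$)
$G = -12$
$y{\left(R \right)} = -4 + R + 2 \left(6 - 2 \sqrt{3}\right)^{2}$ ($y{\left(R \right)} = R - \left(4 - 2 \left(6 - 2 \sqrt{3}\right)^{2}\right) = -4 + R + 2 \left(6 - 2 \sqrt{3}\right)^{2}$)
$G - y{\left(22 \right)} = -12 - \left(92 + 22 - 48 \sqrt{3}\right) = -12 - \left(114 - 48 \sqrt{3}\right) = -126 + 48 \sqrt{3}$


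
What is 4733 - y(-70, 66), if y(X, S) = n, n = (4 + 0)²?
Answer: 4717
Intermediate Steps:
n = 16 (n = 4² = 16)
y(X, S) = 16
4733 - y(-70, 66) = 4733 - 1*16 = 4733 - 16 = 4717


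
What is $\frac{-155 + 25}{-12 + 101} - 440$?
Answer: $- \frac{39290}{89} \approx -441.46$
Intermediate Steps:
$\frac{-155 + 25}{-12 + 101} - 440 = - \frac{130}{89} - 440 = - \frac{39290}{89}$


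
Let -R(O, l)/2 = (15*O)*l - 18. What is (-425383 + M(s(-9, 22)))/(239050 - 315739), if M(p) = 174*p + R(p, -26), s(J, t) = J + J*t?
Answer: 622825/76689 ≈ 8.1214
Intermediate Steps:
R(O, l) = 36 - 30*O*l (R(O, l) = -2*((15*O)*l - 18) = -2*(15*O*l - 18) = -2*(-18 + 15*O*l) = 36 - 30*O*l)
M(p) = 36 + 954*p (M(p) = 174*p + (36 - 30*p*(-26)) = 174*p + (36 + 780*p) = 36 + 954*p)
(-425383 + M(s(-9, 22)))/(239050 - 315739) = (-425383 + (36 + 954*(-9*(1 + 22))))/(239050 - 315739) = (-425383 + (36 + 954*(-9*23)))/(-76689) = (-425383 + (36 + 954*(-207)))*(-1/76689) = (-425383 + (36 - 197478))*(-1/76689) = (-425383 - 197442)*(-1/76689) = -622825*(-1/76689) = 622825/76689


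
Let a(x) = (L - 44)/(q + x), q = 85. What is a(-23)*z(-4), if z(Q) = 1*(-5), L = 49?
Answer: -25/62 ≈ -0.40323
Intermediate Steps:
z(Q) = -5
a(x) = 5/(85 + x) (a(x) = (49 - 44)/(85 + x) = 5/(85 + x))
a(-23)*z(-4) = (5/(85 - 23))*(-5) = (5/62)*(-5) = -25/62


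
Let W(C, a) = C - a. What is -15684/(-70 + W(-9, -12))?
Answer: 15684/67 ≈ 234.09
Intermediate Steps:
-15684/(-70 + W(-9, -12)) = -15684/(-70 + (-9 - 1*(-12))) = -15684/(-70 + (-9 + 12)) = -15684/(-70 + 3) = -15684/(-67) = -15684*(-1/67) = 15684/67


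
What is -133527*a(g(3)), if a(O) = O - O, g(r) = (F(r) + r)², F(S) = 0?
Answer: 0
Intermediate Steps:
g(r) = r² (g(r) = (0 + r)² = r²)
a(O) = 0
-133527*a(g(3)) = -133527*0 = 0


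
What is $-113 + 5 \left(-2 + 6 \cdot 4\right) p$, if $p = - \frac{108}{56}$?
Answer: $- \frac{2276}{7} \approx -325.14$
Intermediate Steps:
$p = - \frac{27}{14}$ ($p = \left(-108\right) \frac{1}{56} = - \frac{27}{14} \approx -1.9286$)
$-113 + 5 \left(-2 + 6 \cdot 4\right) p = -113 + 5 \left(-2 + 6 \cdot 4\right) \left(- \frac{27}{14}\right) = -113 + 5 \left(-2 + 24\right) \left(- \frac{27}{14}\right) = -113 + 5 \cdot 22 \left(- \frac{27}{14}\right) = -113 + 110 \left(- \frac{27}{14}\right) = -113 - \frac{1485}{7} = - \frac{2276}{7}$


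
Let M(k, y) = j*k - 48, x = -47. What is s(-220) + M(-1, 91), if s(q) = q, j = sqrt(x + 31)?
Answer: -268 - 4*I ≈ -268.0 - 4.0*I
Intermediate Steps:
j = 4*I (j = sqrt(-47 + 31) = sqrt(-16) = 4*I ≈ 4.0*I)
M(k, y) = -48 + 4*I*k (M(k, y) = (4*I)*k - 48 = 4*I*k - 48 = -48 + 4*I*k)
s(-220) + M(-1, 91) = -220 + (-48 + 4*I*(-1)) = -220 + (-48 - 4*I) = -268 - 4*I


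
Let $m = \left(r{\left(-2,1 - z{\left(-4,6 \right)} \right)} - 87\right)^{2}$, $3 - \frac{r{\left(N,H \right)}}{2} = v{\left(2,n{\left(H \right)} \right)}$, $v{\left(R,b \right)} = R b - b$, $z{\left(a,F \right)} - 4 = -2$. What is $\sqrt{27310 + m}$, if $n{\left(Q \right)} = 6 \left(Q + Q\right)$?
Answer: $\sqrt{30559} \approx 174.81$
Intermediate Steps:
$z{\left(a,F \right)} = 2$ ($z{\left(a,F \right)} = 4 - 2 = 2$)
$n{\left(Q \right)} = 12 Q$ ($n{\left(Q \right)} = 6 \cdot 2 Q = 12 Q$)
$v{\left(R,b \right)} = - b + R b$
$r{\left(N,H \right)} = 6 - 24 H$ ($r{\left(N,H \right)} = 6 - 2 \cdot 12 H \left(-1 + 2\right) = 6 - 2 \cdot 12 H 1 = 6 - 2 \cdot 12 H = 6 - 24 H$)
$m = 3249$ ($m = \left(\left(6 - 24 \left(1 - 2\right)\right) - 87\right)^{2} = \left(\left(6 - -24\right) - 87\right)^{2} = \left(\left(6 + 24\right) - 87\right)^{2} = \left(30 - 87\right)^{2} = \left(-57\right)^{2} = 3249$)
$\sqrt{27310 + m} = \sqrt{27310 + 3249} = \sqrt{30559}$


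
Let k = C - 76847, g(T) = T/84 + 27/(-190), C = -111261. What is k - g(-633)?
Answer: -500346857/2660 ≈ -1.8810e+5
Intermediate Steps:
g(T) = -27/190 + T/84 (g(T) = T*(1/84) + 27*(-1/190) = T/84 - 27/190 = -27/190 + T/84)
k = -188108 (k = -111261 - 76847 = -188108)
k - g(-633) = -188108 - (-27/190 + (1/84)*(-633)) = -188108 - (-27/190 - 211/28) = -188108 - 1*(-20423/2660) = -188108 + 20423/2660 = -500346857/2660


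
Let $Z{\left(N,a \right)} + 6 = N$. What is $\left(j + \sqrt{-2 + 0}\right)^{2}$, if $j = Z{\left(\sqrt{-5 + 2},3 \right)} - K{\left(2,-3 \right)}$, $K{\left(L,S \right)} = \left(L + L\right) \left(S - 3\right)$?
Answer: $\left(18 + i \sqrt{2} + i \sqrt{3}\right)^{2} \approx 314.1 + 113.27 i$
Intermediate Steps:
$Z{\left(N,a \right)} = -6 + N$
$K{\left(L,S \right)} = 2 L \left(-3 + S\right)$
$j = 18 + i \sqrt{3}$ ($j = \left(-6 + \sqrt{-5 + 2}\right) - 2 \cdot 2 \left(-3 - 3\right) = \left(-6 + \sqrt{-3}\right) - 2 \cdot 2 \left(-6\right) = \left(-6 + i \sqrt{3}\right) - -24 = \left(-6 + i \sqrt{3}\right) + 24 = 18 + i \sqrt{3} \approx 18.0 + 1.732 i$)
$\left(j + \sqrt{-2 + 0}\right)^{2} = \left(\left(18 + i \sqrt{3}\right) + \sqrt{-2 + 0}\right)^{2} = \left(\left(18 + i \sqrt{3}\right) + \sqrt{-2}\right)^{2} = \left(\left(18 + i \sqrt{3}\right) + i \sqrt{2}\right)^{2} = \left(18 + i \sqrt{2} + i \sqrt{3}\right)^{2}$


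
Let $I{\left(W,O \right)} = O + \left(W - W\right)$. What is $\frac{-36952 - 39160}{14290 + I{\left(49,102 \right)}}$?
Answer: $- \frac{9514}{1799} \approx -5.2885$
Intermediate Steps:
$I{\left(W,O \right)} = O$ ($I{\left(W,O \right)} = O + 0 = O$)
$\frac{-36952 - 39160}{14290 + I{\left(49,102 \right)}} = \frac{-36952 - 39160}{14290 + 102} = - \frac{76112}{14392} = \left(-76112\right) \frac{1}{14392} = - \frac{9514}{1799}$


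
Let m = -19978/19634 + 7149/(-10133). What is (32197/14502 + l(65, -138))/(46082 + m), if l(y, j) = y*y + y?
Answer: 562903619230327/6043202261457624 ≈ 0.093147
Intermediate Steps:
l(y, j) = y + y**2 (l(y, j) = y**2 + y = y + y**2)
m = -171400270/99475661 (m = -19978*1/19634 + 7149*(-1/10133) = -9989/9817 - 7149/10133 = -171400270/99475661 ≈ -1.7230)
(32197/14502 + l(65, -138))/(46082 + m) = (32197/14502 + 65*(1 + 65))/(46082 - 171400270/99475661) = (32197*(1/14502) + 65*66)/(4583866009932/99475661) = (32197/14502 + 4290)*(99475661/4583866009932) = (62245777/14502)*(99475661/4583866009932) = 562903619230327/6043202261457624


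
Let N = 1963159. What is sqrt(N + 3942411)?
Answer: sqrt(5905570) ≈ 2430.1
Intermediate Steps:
sqrt(N + 3942411) = sqrt(1963159 + 3942411) = sqrt(5905570)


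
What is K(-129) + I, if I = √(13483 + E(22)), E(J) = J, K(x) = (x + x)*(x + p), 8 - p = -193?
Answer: -18576 + √13505 ≈ -18460.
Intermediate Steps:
p = 201 (p = 8 - 1*(-193) = 8 + 193 = 201)
K(x) = 2*x*(201 + x) (K(x) = (x + x)*(x + 201) = (2*x)*(201 + x) = 2*x*(201 + x))
I = √13505 (I = √(13483 + 22) = √13505 ≈ 116.21)
K(-129) + I = 2*(-129)*(201 - 129) + √13505 = 2*(-129)*72 + √13505 = -18576 + √13505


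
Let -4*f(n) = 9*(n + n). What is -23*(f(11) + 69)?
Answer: -897/2 ≈ -448.50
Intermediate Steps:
f(n) = -9*n/2 (f(n) = -9*(n + n)/4 = -9*2*n/4 = -9*n/2)
-23*(f(11) + 69) = -23*(-9/2*11 + 69) = -23*(-99/2 + 69) = -23*39/2 = -897/2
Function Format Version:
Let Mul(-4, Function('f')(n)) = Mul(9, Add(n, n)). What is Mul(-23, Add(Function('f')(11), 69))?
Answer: Rational(-897, 2) ≈ -448.50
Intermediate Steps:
Function('f')(n) = Mul(Rational(-9, 2), n) (Function('f')(n) = Mul(Rational(-1, 4), Mul(9, Add(n, n))) = Mul(Rational(-1, 4), Mul(9, Mul(2, n))) = Mul(Rational(-1, 4), Mul(18, n)) = Mul(Rational(-9, 2), n))
Mul(-23, Add(Function('f')(11), 69)) = Mul(-23, Add(Mul(Rational(-9, 2), 11), 69)) = Mul(-23, Add(Rational(-99, 2), 69)) = Mul(-23, Rational(39, 2)) = Rational(-897, 2)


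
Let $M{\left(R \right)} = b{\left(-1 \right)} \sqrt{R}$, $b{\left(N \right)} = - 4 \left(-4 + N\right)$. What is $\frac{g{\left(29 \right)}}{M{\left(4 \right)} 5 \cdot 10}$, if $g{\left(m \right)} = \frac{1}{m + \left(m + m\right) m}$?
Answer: $\frac{1}{3422000} \approx 2.9223 \cdot 10^{-7}$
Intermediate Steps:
$b{\left(N \right)} = 16 - 4 N$
$M{\left(R \right)} = 20 \sqrt{R}$ ($M{\left(R \right)} = \left(16 - -4\right) \sqrt{R} = \left(16 + 4\right) \sqrt{R} = 20 \sqrt{R}$)
$g{\left(m \right)} = \frac{1}{m + 2 m^{2}}$ ($g{\left(m \right)} = \frac{1}{m + 2 m m} = \frac{1}{m + 2 m^{2}}$)
$\frac{g{\left(29 \right)}}{M{\left(4 \right)} 5 \cdot 10} = \frac{\frac{1}{29} \frac{1}{1 + 2 \cdot 29}}{20 \sqrt{4} \cdot 5 \cdot 10} = \frac{\frac{1}{29} \frac{1}{1 + 58}}{20 \cdot 2 \cdot 5 \cdot 10} = \frac{\frac{1}{29} \cdot \frac{1}{59}}{40 \cdot 5 \cdot 10} = \frac{\frac{1}{29} \cdot \frac{1}{59}}{200 \cdot 10} = \frac{1}{1711 \cdot 2000} = \frac{1}{1711} \cdot \frac{1}{2000} = \frac{1}{3422000}$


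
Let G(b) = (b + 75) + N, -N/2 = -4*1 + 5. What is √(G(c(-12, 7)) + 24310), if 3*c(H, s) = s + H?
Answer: 2*√54858/3 ≈ 156.15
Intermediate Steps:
N = -2 (N = -2*(-4*1 + 5) = -2*(-4 + 5) = -2*1 = -2)
c(H, s) = H/3 + s/3 (c(H, s) = (s + H)/3 = (H + s)/3 = H/3 + s/3)
G(b) = 73 + b (G(b) = (b + 75) - 2 = (75 + b) - 2 = 73 + b)
√(G(c(-12, 7)) + 24310) = √((73 + ((⅓)*(-12) + (⅓)*7)) + 24310) = √((73 + (-4 + 7/3)) + 24310) = √((73 - 5/3) + 24310) = √(214/3 + 24310) = √(73144/3) = 2*√54858/3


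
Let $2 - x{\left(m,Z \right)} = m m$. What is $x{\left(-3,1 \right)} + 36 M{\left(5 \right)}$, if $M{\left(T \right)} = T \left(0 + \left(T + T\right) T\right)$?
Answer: $8993$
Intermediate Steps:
$M{\left(T \right)} = 2 T^{3}$ ($M{\left(T \right)} = T \left(0 + 2 T T\right) = T \left(0 + 2 T^{2}\right) = T 2 T^{2} = 2 T^{3}$)
$x{\left(m,Z \right)} = 2 - m^{2}$ ($x{\left(m,Z \right)} = 2 - m m = 2 - m^{2}$)
$x{\left(-3,1 \right)} + 36 M{\left(5 \right)} = \left(2 - \left(-3\right)^{2}\right) + 36 \cdot 2 \cdot 5^{3} = \left(2 - 9\right) + 36 \cdot 2 \cdot 125 = \left(2 - 9\right) + 36 \cdot 250 = -7 + 9000 = 8993$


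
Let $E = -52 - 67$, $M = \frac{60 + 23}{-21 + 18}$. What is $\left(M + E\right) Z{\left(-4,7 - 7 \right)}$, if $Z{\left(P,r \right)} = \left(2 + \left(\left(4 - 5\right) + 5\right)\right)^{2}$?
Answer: $-5280$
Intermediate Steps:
$M = - \frac{83}{3}$ ($M = \frac{83}{-3} = 83 \left(- \frac{1}{3}\right) = - \frac{83}{3} \approx -27.667$)
$E = -119$ ($E = -52 - 67 = -119$)
$Z{\left(P,r \right)} = 36$ ($Z{\left(P,r \right)} = \left(2 + \left(-1 + 5\right)\right)^{2} = \left(2 + 4\right)^{2} = 6^{2} = 36$)
$\left(M + E\right) Z{\left(-4,7 - 7 \right)} = \left(- \frac{83}{3} - 119\right) 36 = \left(- \frac{440}{3}\right) 36 = -5280$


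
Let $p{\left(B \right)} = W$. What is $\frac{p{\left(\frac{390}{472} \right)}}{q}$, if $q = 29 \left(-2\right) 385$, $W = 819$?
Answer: $- \frac{117}{3190} \approx -0.036677$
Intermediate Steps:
$p{\left(B \right)} = 819$
$q = -22330$ ($q = \left(-58\right) 385 = -22330$)
$\frac{p{\left(\frac{390}{472} \right)}}{q} = \frac{819}{-22330} = 819 \left(- \frac{1}{22330}\right) = - \frac{117}{3190}$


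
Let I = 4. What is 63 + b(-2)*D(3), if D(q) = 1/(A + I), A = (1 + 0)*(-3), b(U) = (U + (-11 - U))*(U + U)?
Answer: 107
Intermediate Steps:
b(U) = -22*U
A = -3 (A = 1*(-3) = -3)
D(q) = 1 (D(q) = 1/(-3 + 4) = 1/1 = 1)
63 + b(-2)*D(3) = 63 - 22*(-2)*1 = 63 + 44*1 = 63 + 44 = 107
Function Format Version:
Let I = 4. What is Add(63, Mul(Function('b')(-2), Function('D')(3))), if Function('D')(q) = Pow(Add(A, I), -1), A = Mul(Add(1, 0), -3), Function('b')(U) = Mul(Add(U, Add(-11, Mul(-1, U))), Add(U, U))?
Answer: 107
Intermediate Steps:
Function('b')(U) = Mul(-22, U) (Function('b')(U) = Mul(-11, Mul(2, U)) = Mul(-22, U))
A = -3 (A = Mul(1, -3) = -3)
Function('D')(q) = 1 (Function('D')(q) = Pow(Add(-3, 4), -1) = Pow(1, -1) = 1)
Add(63, Mul(Function('b')(-2), Function('D')(3))) = Add(63, Mul(Mul(-22, -2), 1)) = Add(63, Mul(44, 1)) = Add(63, 44) = 107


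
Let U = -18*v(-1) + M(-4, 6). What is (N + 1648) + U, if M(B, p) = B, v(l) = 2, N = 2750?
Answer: 4358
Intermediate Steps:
U = -40 (U = -18*2 - 4 = -36 - 4 = -40)
(N + 1648) + U = (2750 + 1648) - 40 = 4398 - 40 = 4358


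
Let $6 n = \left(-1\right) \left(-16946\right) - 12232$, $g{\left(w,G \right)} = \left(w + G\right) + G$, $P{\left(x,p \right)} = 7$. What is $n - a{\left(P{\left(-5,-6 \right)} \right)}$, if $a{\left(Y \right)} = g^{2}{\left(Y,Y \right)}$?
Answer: $\frac{1034}{3} \approx 344.67$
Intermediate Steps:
$g{\left(w,G \right)} = w + 2 G$ ($g{\left(w,G \right)} = \left(G + w\right) + G = w + 2 G$)
$a{\left(Y \right)} = 9 Y^{2}$ ($a{\left(Y \right)} = \left(Y + 2 Y\right)^{2} = \left(3 Y\right)^{2} = 9 Y^{2}$)
$n = \frac{2357}{3}$ ($n = \frac{\left(-1\right) \left(-16946\right) - 12232}{6} = \frac{16946 - 12232}{6} = \frac{1}{6} \cdot 4714 = \frac{2357}{3} \approx 785.67$)
$n - a{\left(P{\left(-5,-6 \right)} \right)} = \frac{2357}{3} - 9 \cdot 7^{2} = \frac{2357}{3} - 9 \cdot 49 = \frac{2357}{3} - 441 = \frac{1034}{3}$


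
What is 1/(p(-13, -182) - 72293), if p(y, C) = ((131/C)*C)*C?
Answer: -1/96135 ≈ -1.0402e-5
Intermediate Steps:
p(y, C) = 131*C
1/(p(-13, -182) - 72293) = 1/(131*(-182) - 72293) = 1/(-23842 - 72293) = 1/(-96135) = -1/96135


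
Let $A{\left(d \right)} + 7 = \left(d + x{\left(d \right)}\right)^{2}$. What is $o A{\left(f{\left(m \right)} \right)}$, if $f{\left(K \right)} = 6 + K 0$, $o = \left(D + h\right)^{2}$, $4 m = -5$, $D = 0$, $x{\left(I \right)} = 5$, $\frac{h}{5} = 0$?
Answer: $0$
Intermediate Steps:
$h = 0$ ($h = 5 \cdot 0 = 0$)
$m = - \frac{5}{4}$ ($m = \frac{1}{4} \left(-5\right) = - \frac{5}{4} \approx -1.25$)
$o = 0$ ($o = \left(0 + 0\right)^{2} = 0^{2} = 0$)
$f{\left(K \right)} = 6$ ($f{\left(K \right)} = 6 + 0 = 6$)
$A{\left(d \right)} = -7 + \left(5 + d\right)^{2}$ ($A{\left(d \right)} = -7 + \left(d + 5\right)^{2} = -7 + \left(5 + d\right)^{2}$)
$o A{\left(f{\left(m \right)} \right)} = 0 \left(-7 + \left(5 + 6\right)^{2}\right) = 0 \left(-7 + 11^{2}\right) = 0 \left(-7 + 121\right) = 0 \cdot 114 = 0$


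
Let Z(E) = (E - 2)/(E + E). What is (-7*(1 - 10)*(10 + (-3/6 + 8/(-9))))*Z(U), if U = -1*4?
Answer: 3255/8 ≈ 406.88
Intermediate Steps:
U = -4
Z(E) = (-2 + E)/(2*E) (Z(E) = (-2 + E)/((2*E)) = (-2 + E)*(1/(2*E)) = (-2 + E)/(2*E))
(-7*(1 - 10)*(10 + (-3/6 + 8/(-9))))*Z(U) = (-7*(1 - 10)*(10 + (-3/6 + 8/(-9))))*((1/2)*(-2 - 4)/(-4)) = (-(-63)*(10 + (-3*1/6 + 8*(-1/9))))*((1/2)*(-1/4)*(-6)) = -(-63)*(10 + (-1/2 - 8/9))*(3/4) = -(-63)*(10 - 25/18)*(3/4) = -(-63)*155/18*(3/4) = -7*(-155/2)*(3/4) = (1085/2)*(3/4) = 3255/8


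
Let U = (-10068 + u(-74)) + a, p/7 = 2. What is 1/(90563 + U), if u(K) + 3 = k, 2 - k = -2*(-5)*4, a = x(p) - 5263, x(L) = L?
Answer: 1/75205 ≈ 1.3297e-5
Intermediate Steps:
p = 14 (p = 7*2 = 14)
a = -5249 (a = 14 - 5263 = -5249)
k = -38 (k = 2 - (-2*(-5))*4 = 2 - 10*4 = 2 - 1*40 = 2 - 40 = -38)
u(K) = -41 (u(K) = -3 - 38 = -41)
U = -15358 (U = (-10068 - 41) - 5249 = -10109 - 5249 = -15358)
1/(90563 + U) = 1/(90563 - 15358) = 1/75205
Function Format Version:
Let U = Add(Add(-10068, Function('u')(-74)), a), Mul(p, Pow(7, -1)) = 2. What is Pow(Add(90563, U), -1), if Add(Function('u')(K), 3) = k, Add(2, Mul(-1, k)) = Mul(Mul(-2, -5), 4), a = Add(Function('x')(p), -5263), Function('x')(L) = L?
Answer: Rational(1, 75205) ≈ 1.3297e-5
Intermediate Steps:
p = 14 (p = Mul(7, 2) = 14)
a = -5249 (a = Add(14, -5263) = -5249)
k = -38 (k = Add(2, Mul(-1, Mul(Mul(-2, -5), 4))) = Add(2, Mul(-1, Mul(10, 4))) = Add(2, Mul(-1, 40)) = Add(2, -40) = -38)
Function('u')(K) = -41 (Function('u')(K) = Add(-3, -38) = -41)
U = -15358 (U = Add(Add(-10068, -41), -5249) = Add(-10109, -5249) = -15358)
Pow(Add(90563, U), -1) = Pow(Add(90563, -15358), -1) = Pow(75205, -1) = Rational(1, 75205)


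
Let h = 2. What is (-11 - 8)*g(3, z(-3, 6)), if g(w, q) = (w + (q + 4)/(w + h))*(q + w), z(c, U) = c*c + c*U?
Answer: 228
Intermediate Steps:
z(c, U) = c**2 + U*c
g(w, q) = (q + w)*(w + (4 + q)/(2 + w)) (g(w, q) = (w + (q + 4)/(w + 2))*(q + w) = (w + (4 + q)/(2 + w))*(q + w) = (q + w)*(w + (4 + q)/(2 + w)))
(-11 - 8)*g(3, z(-3, 6)) = (-11 - 8)*(((-3*(6 - 3))**2 + 3**3 + 2*3**2 + 4*(-3*(6 - 3)) + 4*3 - 3*(6 - 3)*3**2 + 3*(-3*(6 - 3))*3)/(2 + 3)) = -19*((-3*3)**2 + 27 + 2*9 + 4*(-3*3) + 12 - 3*3*9 + 3*(-3*3)*3)/5 = -19*((-9)**2 + 27 + 18 + 4*(-9) + 12 - 9*9 + 3*(-9)*3)/5 = -19*(81 + 27 + 18 - 36 + 12 - 81 - 81)/5 = -19*(-60)/5 = -19*(-12) = 228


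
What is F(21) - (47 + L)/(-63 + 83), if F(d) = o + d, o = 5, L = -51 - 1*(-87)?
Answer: 437/20 ≈ 21.850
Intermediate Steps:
L = 36 (L = -51 + 87 = 36)
F(d) = 5 + d
F(21) - (47 + L)/(-63 + 83) = (5 + 21) - (47 + 36)/(-63 + 83) = 26 - 83/20 = 437/20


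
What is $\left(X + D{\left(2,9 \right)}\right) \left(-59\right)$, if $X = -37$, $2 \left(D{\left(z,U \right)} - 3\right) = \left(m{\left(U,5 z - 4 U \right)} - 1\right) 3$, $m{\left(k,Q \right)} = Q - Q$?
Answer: $\frac{4189}{2} \approx 2094.5$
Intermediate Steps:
$m{\left(k,Q \right)} = 0$
$D{\left(z,U \right)} = \frac{3}{2}$ ($D{\left(z,U \right)} = 3 + \frac{\left(0 - 1\right) 3}{2} = 3 + \frac{\left(-1\right) 3}{2} = 3 + \frac{1}{2} \left(-3\right) = 3 - \frac{3}{2} = \frac{3}{2}$)
$\left(X + D{\left(2,9 \right)}\right) \left(-59\right) = \left(-37 + \frac{3}{2}\right) \left(-59\right) = \left(- \frac{71}{2}\right) \left(-59\right) = \frac{4189}{2}$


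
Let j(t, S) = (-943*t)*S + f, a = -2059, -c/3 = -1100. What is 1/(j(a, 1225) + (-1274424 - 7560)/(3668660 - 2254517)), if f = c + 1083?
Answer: 471381/1121184284239420 ≈ 4.2043e-10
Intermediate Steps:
c = 3300 (c = -3*(-1100) = 3300)
f = 4383 (f = 3300 + 1083 = 4383)
j(t, S) = 4383 - 943*S*t (j(t, S) = (-943*t)*S + 4383 = -943*S*t + 4383 = 4383 - 943*S*t)
1/(j(a, 1225) + (-1274424 - 7560)/(3668660 - 2254517)) = 1/((4383 - 943*1225*(-2059)) + (-1274424 - 7560)/(3668660 - 2254517)) = 1/((4383 + 2378505325) - 1281984/1414143) = 1/(2378509708 - 1281984*1/1414143) = 1/(2378509708 - 427328/471381) = 1/(1121184284239420/471381) = 471381/1121184284239420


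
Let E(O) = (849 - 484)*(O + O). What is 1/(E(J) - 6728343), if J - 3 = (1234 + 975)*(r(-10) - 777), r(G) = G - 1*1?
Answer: -1/1277431313 ≈ -7.8282e-10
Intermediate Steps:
r(G) = -1 + G (r(G) = G - 1 = -1 + G)
J = -1740689 (J = 3 + (1234 + 975)*((-1 - 10) - 777) = 3 + 2209*(-11 - 777) = 3 + 2209*(-788) = 3 - 1740692 = -1740689)
E(O) = 730*O (E(O) = 365*(2*O) = 730*O)
1/(E(J) - 6728343) = 1/(730*(-1740689) - 6728343) = 1/(-1270702970 - 6728343) = 1/(-1277431313) = -1/1277431313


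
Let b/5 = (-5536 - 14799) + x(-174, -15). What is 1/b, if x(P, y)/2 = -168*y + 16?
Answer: -1/76315 ≈ -1.3104e-5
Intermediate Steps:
x(P, y) = 32 - 336*y (x(P, y) = 2*(-168*y + 16) = 2*(16 - 168*y) = 32 - 336*y)
b = -76315 (b = 5*((-5536 - 14799) + (32 - 336*(-15))) = 5*(-20335 + (32 + 5040)) = 5*(-20335 + 5072) = 5*(-15263) = -76315)
1/b = 1/(-76315) = -1/76315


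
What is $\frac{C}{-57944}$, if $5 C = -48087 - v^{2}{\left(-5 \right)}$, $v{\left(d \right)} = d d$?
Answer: $\frac{6089}{36215} \approx 0.16813$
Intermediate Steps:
$v{\left(d \right)} = d^{2}$
$C = - \frac{48712}{5}$ ($C = \frac{-48087 - \left(\left(-5\right)^{2}\right)^{2}}{5} = \frac{-48087 - 25^{2}}{5} = \frac{-48087 - 625}{5} = \frac{1}{5} \left(-48712\right) = - \frac{48712}{5} \approx -9742.4$)
$\frac{C}{-57944} = - \frac{48712}{5 \left(-57944\right)} = \left(- \frac{48712}{5}\right) \left(- \frac{1}{57944}\right) = \frac{6089}{36215}$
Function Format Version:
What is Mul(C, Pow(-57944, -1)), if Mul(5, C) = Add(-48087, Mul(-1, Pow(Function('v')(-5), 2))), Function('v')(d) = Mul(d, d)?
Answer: Rational(6089, 36215) ≈ 0.16813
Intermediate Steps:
Function('v')(d) = Pow(d, 2)
C = Rational(-48712, 5) (C = Mul(Rational(1, 5), Add(-48087, Mul(-1, Pow(Pow(-5, 2), 2)))) = Mul(Rational(1, 5), Add(-48087, Mul(-1, Pow(25, 2)))) = Mul(Rational(1, 5), Add(-48087, Mul(-1, 625))) = Mul(Rational(1, 5), Add(-48087, -625)) = Mul(Rational(1, 5), -48712) = Rational(-48712, 5) ≈ -9742.4)
Mul(C, Pow(-57944, -1)) = Mul(Rational(-48712, 5), Pow(-57944, -1)) = Mul(Rational(-48712, 5), Rational(-1, 57944)) = Rational(6089, 36215)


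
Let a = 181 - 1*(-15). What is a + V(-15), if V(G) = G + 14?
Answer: 195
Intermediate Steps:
V(G) = 14 + G
a = 196 (a = 181 + 15 = 196)
a + V(-15) = 196 + (14 - 15) = 196 - 1 = 195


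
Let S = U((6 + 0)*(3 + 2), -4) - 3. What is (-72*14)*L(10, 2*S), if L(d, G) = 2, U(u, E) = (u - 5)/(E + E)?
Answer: -2016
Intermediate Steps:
U(u, E) = (-5 + u)/(2*E) (U(u, E) = (-5 + u)/((2*E)) = (-5 + u)*(1/(2*E)) = (-5 + u)/(2*E))
S = -49/8 (S = (1/2)*(-5 + (6 + 0)*(3 + 2))/(-4) - 3 = (1/2)*(-1/4)*(-5 + 6*5) - 3 = (1/2)*(-1/4)*(-5 + 30) - 3 = (1/2)*(-1/4)*25 - 3 = -25/8 - 3 = -49/8 ≈ -6.1250)
(-72*14)*L(10, 2*S) = -72*14*2 = -1008*2 = -2016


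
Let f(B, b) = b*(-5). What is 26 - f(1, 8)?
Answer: 66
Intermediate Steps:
f(B, b) = -5*b
26 - f(1, 8) = 26 - (-5)*8 = 26 - 1*(-40) = 26 + 40 = 66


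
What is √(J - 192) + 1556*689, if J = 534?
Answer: 1072084 + 3*√38 ≈ 1.0721e+6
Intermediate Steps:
√(J - 192) + 1556*689 = √(534 - 192) + 1556*689 = √342 + 1072084 = 3*√38 + 1072084 = 1072084 + 3*√38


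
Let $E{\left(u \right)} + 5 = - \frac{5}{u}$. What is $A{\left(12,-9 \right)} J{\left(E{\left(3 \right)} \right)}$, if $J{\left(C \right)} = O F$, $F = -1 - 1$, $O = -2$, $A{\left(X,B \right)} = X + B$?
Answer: $12$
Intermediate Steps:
$A{\left(X,B \right)} = B + X$
$F = -2$
$E{\left(u \right)} = -5 - \frac{5}{u}$
$J{\left(C \right)} = 4$ ($J{\left(C \right)} = \left(-2\right) \left(-2\right) = 4$)
$A{\left(12,-9 \right)} J{\left(E{\left(3 \right)} \right)} = \left(-9 + 12\right) 4 = 3 \cdot 4 = 12$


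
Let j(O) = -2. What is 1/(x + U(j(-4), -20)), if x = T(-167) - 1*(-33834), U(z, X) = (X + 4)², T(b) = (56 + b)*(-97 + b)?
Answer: 1/63394 ≈ 1.5774e-5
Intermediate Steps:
T(b) = (-97 + b)*(56 + b)
U(z, X) = (4 + X)²
x = 63138 (x = (-5432 + (-167)² - 41*(-167)) - 1*(-33834) = (-5432 + 27889 + 6847) + 33834 = 29304 + 33834 = 63138)
1/(x + U(j(-4), -20)) = 1/(63138 + (4 - 20)²) = 1/(63138 + (-16)²) = 1/(63138 + 256) = 1/63394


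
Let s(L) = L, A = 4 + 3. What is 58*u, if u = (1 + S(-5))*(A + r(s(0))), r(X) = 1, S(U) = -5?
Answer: -1856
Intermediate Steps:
A = 7
u = -32 (u = (1 - 5)*(7 + 1) = -4*8 = -32)
58*u = 58*(-32) = -1856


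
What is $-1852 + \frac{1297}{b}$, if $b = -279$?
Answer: $- \frac{518005}{279} \approx -1856.6$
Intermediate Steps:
$-1852 + \frac{1297}{b} = -1852 + \frac{1297}{-279} = -1852 + 1297 \left(- \frac{1}{279}\right) = -1852 - \frac{1297}{279} = - \frac{518005}{279}$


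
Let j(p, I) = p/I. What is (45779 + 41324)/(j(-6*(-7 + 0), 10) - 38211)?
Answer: -435515/191034 ≈ -2.2798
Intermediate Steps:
(45779 + 41324)/(j(-6*(-7 + 0), 10) - 38211) = (45779 + 41324)/(-6*(-7 + 0)/10 - 38211) = 87103/(-6*(-7)*(⅒) - 38211) = 87103/(42*(⅒) - 38211) = 87103/(21/5 - 38211) = 87103/(-191034/5) = 87103*(-5/191034) = -435515/191034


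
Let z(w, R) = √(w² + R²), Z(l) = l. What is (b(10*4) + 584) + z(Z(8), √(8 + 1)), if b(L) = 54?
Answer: 638 + √73 ≈ 646.54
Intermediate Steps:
z(w, R) = √(R² + w²)
(b(10*4) + 584) + z(Z(8), √(8 + 1)) = (54 + 584) + √((√(8 + 1))² + 8²) = 638 + √((√9)² + 64) = 638 + √(3² + 64) = 638 + √(9 + 64) = 638 + √73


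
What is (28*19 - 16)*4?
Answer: 2064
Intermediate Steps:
(28*19 - 16)*4 = (532 - 16)*4 = 516*4 = 2064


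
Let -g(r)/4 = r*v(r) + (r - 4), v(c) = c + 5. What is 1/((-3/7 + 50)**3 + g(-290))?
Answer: -343/71210509 ≈ -4.8167e-6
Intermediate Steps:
v(c) = 5 + c
g(r) = 16 - 4*r - 4*r*(5 + r) (g(r) = -4*(r*(5 + r) + (r - 4)) = -4*(r*(5 + r) + (-4 + r)) = -4*(-4 + r + r*(5 + r)) = 16 - 4*r - 4*r*(5 + r))
1/((-3/7 + 50)**3 + g(-290)) = 1/((-3/7 + 50)**3 + (16 - 4*(-290) - 4*(-290)*(5 - 290))) = 1/((-3*1/7 + 50)**3 + (16 + 1160 - 4*(-290)*(-285))) = 1/((-3/7 + 50)**3 + (16 + 1160 - 330600)) = 1/((347/7)**3 - 329424) = 1/(41781923/343 - 329424) = 1/(-71210509/343) = -343/71210509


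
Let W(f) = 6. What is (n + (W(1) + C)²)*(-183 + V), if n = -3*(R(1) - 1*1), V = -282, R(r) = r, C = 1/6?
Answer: -212195/12 ≈ -17683.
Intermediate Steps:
C = ⅙ ≈ 0.16667
n = 0 (n = -3*(1 - 1*1) = -3*(1 - 1) = -3*0 = 0)
(n + (W(1) + C)²)*(-183 + V) = (0 + (6 + ⅙)²)*(-183 - 282) = (0 + (37/6)²)*(-465) = (0 + 1369/36)*(-465) = (1369/36)*(-465) = -212195/12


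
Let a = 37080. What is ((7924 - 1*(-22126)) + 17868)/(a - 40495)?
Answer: -47918/3415 ≈ -14.032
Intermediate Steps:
((7924 - 1*(-22126)) + 17868)/(a - 40495) = ((7924 - 1*(-22126)) + 17868)/(37080 - 40495) = ((7924 + 22126) + 17868)/(-3415) = (30050 + 17868)*(-1/3415) = 47918*(-1/3415) = -47918/3415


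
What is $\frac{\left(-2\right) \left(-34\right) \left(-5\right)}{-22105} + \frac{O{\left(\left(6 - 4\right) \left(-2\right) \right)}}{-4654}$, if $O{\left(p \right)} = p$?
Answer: $\frac{167078}{10287667} \approx 0.016241$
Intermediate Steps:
$\frac{\left(-2\right) \left(-34\right) \left(-5\right)}{-22105} + \frac{O{\left(\left(6 - 4\right) \left(-2\right) \right)}}{-4654} = \frac{\left(-2\right) \left(-34\right) \left(-5\right)}{-22105} + \frac{\left(6 - 4\right) \left(-2\right)}{-4654} = 68 \left(-5\right) \left(- \frac{1}{22105}\right) + 2 \left(-2\right) \left(- \frac{1}{4654}\right) = \left(-340\right) \left(- \frac{1}{22105}\right) - - \frac{2}{2327} = \frac{68}{4421} + \frac{2}{2327} = \frac{167078}{10287667}$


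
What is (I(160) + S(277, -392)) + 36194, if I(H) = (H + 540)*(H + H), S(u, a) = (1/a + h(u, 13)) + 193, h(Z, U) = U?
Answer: 102076799/392 ≈ 2.6040e+5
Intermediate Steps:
S(u, a) = 206 + 1/a (S(u, a) = (1/a + 13) + 193 = (13 + 1/a) + 193 = 206 + 1/a)
I(H) = 2*H*(540 + H) (I(H) = (540 + H)*(2*H) = 2*H*(540 + H))
(I(160) + S(277, -392)) + 36194 = (2*160*(540 + 160) + (206 + 1/(-392))) + 36194 = (2*160*700 + (206 - 1/392)) + 36194 = (224000 + 80751/392) + 36194 = 87888751/392 + 36194 = 102076799/392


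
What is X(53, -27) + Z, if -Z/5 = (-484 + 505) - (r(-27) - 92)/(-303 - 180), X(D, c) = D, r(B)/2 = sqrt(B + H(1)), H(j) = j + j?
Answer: -1072/21 - 50*I/483 ≈ -51.048 - 0.10352*I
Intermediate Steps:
H(j) = 2*j
r(B) = 2*sqrt(2 + B) (r(B) = 2*sqrt(B + 2*1) = 2*sqrt(B + 2) = 2*sqrt(2 + B))
Z = -2185/21 - 50*I/483 (Z = -5*((-484 + 505) - (2*sqrt(2 - 27) - 92)/(-303 - 180)) = -5*(21 - (2*sqrt(-25) - 92)/(-483)) = -5*(21 - (2*(5*I) - 92)*(-1)/483) = -5*(21 - (10*I - 92)*(-1)/483) = -5*(21 - (-92 + 10*I)*(-1)/483) = -5*(21 - (4/21 - 10*I/483)) = -5*(21 + (-4/21 + 10*I/483)) = -5*(437/21 + 10*I/483) = -2185/21 - 50*I/483 ≈ -104.05 - 0.10352*I)
X(53, -27) + Z = 53 + (-2185/21 - 50*I/483) = -1072/21 - 50*I/483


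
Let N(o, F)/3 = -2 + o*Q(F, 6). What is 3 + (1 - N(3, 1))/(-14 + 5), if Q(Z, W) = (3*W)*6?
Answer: 992/9 ≈ 110.22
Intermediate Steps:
Q(Z, W) = 18*W
N(o, F) = -6 + 324*o (N(o, F) = 3*(-2 + o*(18*6)) = 3*(-2 + o*108) = 3*(-2 + 108*o) = -6 + 324*o)
3 + (1 - N(3, 1))/(-14 + 5) = 3 + (1 - (-6 + 324*3))/(-14 + 5) = 3 + (1 - (-6 + 972))/(-9) = 3 + (1 - 1*966)*(-1/9) = 3 + (1 - 966)*(-1/9) = 3 - 965*(-1/9) = 3 + 965/9 = 992/9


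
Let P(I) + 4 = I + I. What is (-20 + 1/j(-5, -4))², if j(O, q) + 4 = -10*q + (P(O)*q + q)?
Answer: 3094081/7744 ≈ 399.55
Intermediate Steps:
P(I) = -4 + 2*I (P(I) = -4 + (I + I) = -4 + 2*I)
j(O, q) = -4 - 9*q + q*(-4 + 2*O) (j(O, q) = -4 + (-10*q + ((-4 + 2*O)*q + q)) = -4 + (-10*q + (q*(-4 + 2*O) + q)) = -4 + (-10*q + (q + q*(-4 + 2*O))) = -4 + (-9*q + q*(-4 + 2*O)) = -4 - 9*q + q*(-4 + 2*O))
(-20 + 1/j(-5, -4))² = (-20 + 1/(-4 - 13*(-4) + 2*(-5)*(-4)))² = (-20 + 1/(-4 + 52 + 40))² = (-20 + 1/88)² = (-1759/88)² = 3094081/7744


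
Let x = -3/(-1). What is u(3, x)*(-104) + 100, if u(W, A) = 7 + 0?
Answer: -628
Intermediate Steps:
x = 3 (x = -3*(-1) = 3)
u(W, A) = 7
u(3, x)*(-104) + 100 = 7*(-104) + 100 = -728 + 100 = -628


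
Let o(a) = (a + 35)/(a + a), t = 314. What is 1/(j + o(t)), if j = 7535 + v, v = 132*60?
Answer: 628/9706089 ≈ 6.4702e-5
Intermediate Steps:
v = 7920
o(a) = (35 + a)/(2*a) (o(a) = (35 + a)/((2*a)) = (35 + a)*(1/(2*a)) = (35 + a)/(2*a))
j = 15455 (j = 7535 + 7920 = 15455)
1/(j + o(t)) = 1/(15455 + (½)*(35 + 314)/314) = 1/(15455 + (½)*(1/314)*349) = 1/(15455 + 349/628) = 1/(9706089/628) = 628/9706089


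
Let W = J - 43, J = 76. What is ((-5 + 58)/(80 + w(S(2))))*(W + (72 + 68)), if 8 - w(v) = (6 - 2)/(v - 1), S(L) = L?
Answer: 9169/84 ≈ 109.15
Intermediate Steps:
W = 33 (W = 76 - 43 = 33)
w(v) = 8 - 4/(-1 + v) (w(v) = 8 - (6 - 2)/(v - 1) = 8 - 4/(-1 + v))
((-5 + 58)/(80 + w(S(2))))*(W + (72 + 68)) = ((-5 + 58)/(80 + 4*(-3 + 2*2)/(-1 + 2)))*(33 + (72 + 68)) = (53/(80 + 4*(-3 + 4)/1))*(33 + 140) = (53/(80 + 4*1*1))*173 = (53/(80 + 4))*173 = (53/84)*173 = 9169/84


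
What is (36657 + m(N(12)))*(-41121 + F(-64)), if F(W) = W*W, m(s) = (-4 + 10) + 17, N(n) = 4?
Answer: -1358077000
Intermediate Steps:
m(s) = 23 (m(s) = 6 + 17 = 23)
F(W) = W²
(36657 + m(N(12)))*(-41121 + F(-64)) = (36657 + 23)*(-41121 + (-64)²) = 36680*(-41121 + 4096) = 36680*(-37025) = -1358077000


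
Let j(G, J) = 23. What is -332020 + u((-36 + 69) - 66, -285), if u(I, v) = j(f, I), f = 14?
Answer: -331997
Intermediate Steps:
u(I, v) = 23
-332020 + u((-36 + 69) - 66, -285) = -332020 + 23 = -331997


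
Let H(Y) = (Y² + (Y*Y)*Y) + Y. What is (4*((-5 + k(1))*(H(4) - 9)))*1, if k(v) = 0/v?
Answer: -1500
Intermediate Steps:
H(Y) = Y + Y² + Y³ (H(Y) = (Y² + Y²*Y) + Y = (Y² + Y³) + Y = Y + Y² + Y³)
k(v) = 0
(4*((-5 + k(1))*(H(4) - 9)))*1 = (4*((-5 + 0)*(4*(1 + 4 + 4²) - 9)))*1 = (4*(-5*(4*(1 + 4 + 16) - 9)))*1 = (4*(-5*(4*21 - 9)))*1 = (4*(-5*(84 - 9)))*1 = (4*(-5*75))*1 = (4*(-375))*1 = -1500*1 = -1500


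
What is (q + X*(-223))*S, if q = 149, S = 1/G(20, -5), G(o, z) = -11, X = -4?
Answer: -1041/11 ≈ -94.636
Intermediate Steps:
S = -1/11 (S = 1/(-11) = -1/11 ≈ -0.090909)
(q + X*(-223))*S = (149 - 4*(-223))*(-1/11) = (149 + 892)*(-1/11) = 1041*(-1/11) = -1041/11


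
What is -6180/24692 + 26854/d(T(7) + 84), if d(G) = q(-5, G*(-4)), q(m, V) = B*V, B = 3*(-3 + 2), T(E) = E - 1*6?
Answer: 82096921/3148230 ≈ 26.077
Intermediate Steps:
T(E) = -6 + E (T(E) = E - 6 = -6 + E)
B = -3 (B = 3*(-1) = -3)
q(m, V) = -3*V
d(G) = 12*G (d(G) = -3*G*(-4) = -(-12)*G = 12*G)
-6180/24692 + 26854/d(T(7) + 84) = -6180/24692 + 26854/((12*((-6 + 7) + 84))) = -6180*1/24692 + 26854/((12*(1 + 84))) = -1545/6173 + 26854/((12*85)) = -1545/6173 + 26854/1020 = -1545/6173 + 26854*(1/1020) = -1545/6173 + 13427/510 = 82096921/3148230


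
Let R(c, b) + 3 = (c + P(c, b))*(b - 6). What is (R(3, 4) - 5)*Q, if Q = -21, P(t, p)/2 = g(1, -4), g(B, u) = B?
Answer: 378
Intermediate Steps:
P(t, p) = 2 (P(t, p) = 2*1 = 2)
R(c, b) = -3 + (-6 + b)*(2 + c) (R(c, b) = -3 + (c + 2)*(b - 6) = -3 + (2 + c)*(-6 + b) = -3 + (-6 + b)*(2 + c))
(R(3, 4) - 5)*Q = ((-15 - 6*3 + 2*4 + 4*3) - 5)*(-21) = ((-15 - 18 + 8 + 12) - 5)*(-21) = (-13 - 5)*(-21) = -18*(-21) = 378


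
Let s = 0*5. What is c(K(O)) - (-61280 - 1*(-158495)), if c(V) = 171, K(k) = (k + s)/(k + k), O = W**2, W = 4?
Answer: -97044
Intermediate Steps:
s = 0
O = 16 (O = 4**2 = 16)
K(k) = 1/2 (K(k) = (k + 0)/(k + k) = k/((2*k)) = k*(1/(2*k)) = 1/2)
c(K(O)) - (-61280 - 1*(-158495)) = 171 - (-61280 - 1*(-158495)) = 171 - (-61280 + 158495) = 171 - 1*97215 = 171 - 97215 = -97044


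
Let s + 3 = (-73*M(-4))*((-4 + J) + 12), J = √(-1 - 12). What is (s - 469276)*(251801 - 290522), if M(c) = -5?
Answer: 18057886839 - 14133165*I*√13 ≈ 1.8058e+10 - 5.0958e+7*I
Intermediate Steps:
J = I*√13 (J = √(-13) = I*√13 ≈ 3.6056*I)
s = 2917 + 365*I*√13 (s = -3 + (-73*(-5))*((-4 + I*√13) + 12) = -3 + 365*(8 + I*√13) = -3 + (2920 + 365*I*√13) = 2917 + 365*I*√13 ≈ 2917.0 + 1316.0*I)
(s - 469276)*(251801 - 290522) = ((2917 + 365*I*√13) - 469276)*(251801 - 290522) = (-466359 + 365*I*√13)*(-38721) = 18057886839 - 14133165*I*√13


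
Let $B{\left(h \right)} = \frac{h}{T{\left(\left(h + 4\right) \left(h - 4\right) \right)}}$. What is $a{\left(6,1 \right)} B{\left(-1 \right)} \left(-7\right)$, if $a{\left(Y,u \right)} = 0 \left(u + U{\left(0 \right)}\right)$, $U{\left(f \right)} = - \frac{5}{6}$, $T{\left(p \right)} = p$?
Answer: $0$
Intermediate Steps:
$U{\left(f \right)} = - \frac{5}{6}$ ($U{\left(f \right)} = \left(-5\right) \frac{1}{6} = - \frac{5}{6}$)
$a{\left(Y,u \right)} = 0$ ($a{\left(Y,u \right)} = 0 \left(u - \frac{5}{6}\right) = 0 \left(- \frac{5}{6} + u\right) = 0$)
$B{\left(h \right)} = \frac{h}{\left(-4 + h\right) \left(4 + h\right)}$ ($B{\left(h \right)} = \frac{h}{\left(h + 4\right) \left(h - 4\right)} = \frac{h}{\left(4 + h\right) \left(-4 + h\right)} = \frac{h}{\left(-4 + h\right) \left(4 + h\right)}$)
$a{\left(6,1 \right)} B{\left(-1 \right)} \left(-7\right) = 0 \left(- \frac{1}{-16 + \left(-1\right)^{2}}\right) \left(-7\right) = 0 \left(- \frac{1}{-16 + 1}\right) \left(-7\right) = 0 \left(- \frac{1}{-15}\right) \left(-7\right) = 0 \left(\left(-1\right) \left(- \frac{1}{15}\right)\right) \left(-7\right) = 0 \cdot \frac{1}{15} \left(-7\right) = 0 \left(-7\right) = 0$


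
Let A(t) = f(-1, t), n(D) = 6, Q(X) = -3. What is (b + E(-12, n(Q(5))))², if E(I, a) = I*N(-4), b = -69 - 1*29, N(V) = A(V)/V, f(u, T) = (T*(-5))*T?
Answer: 114244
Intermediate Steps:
f(u, T) = -5*T² (f(u, T) = (-5*T)*T = -5*T²)
A(t) = -5*t²
N(V) = -5*V (N(V) = (-5*V²)/V = -5*V)
b = -98 (b = -69 - 29 = -98)
E(I, a) = 20*I (E(I, a) = I*(-5*(-4)) = I*20 = 20*I)
(b + E(-12, n(Q(5))))² = (-98 + 20*(-12))² = (-98 - 240)² = (-338)² = 114244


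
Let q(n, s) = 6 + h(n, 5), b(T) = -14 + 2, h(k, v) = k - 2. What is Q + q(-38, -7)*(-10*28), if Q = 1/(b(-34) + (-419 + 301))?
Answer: 1237599/130 ≈ 9520.0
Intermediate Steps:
h(k, v) = -2 + k
b(T) = -12
q(n, s) = 4 + n (q(n, s) = 6 + (-2 + n) = 4 + n)
Q = -1/130 (Q = 1/(-12 + (-419 + 301)) = 1/(-12 - 118) = 1/(-130) = -1/130 ≈ -0.0076923)
Q + q(-38, -7)*(-10*28) = -1/130 + (4 - 38)*(-10*28) = -1/130 - 34*(-280) = -1/130 + 9520 = 1237599/130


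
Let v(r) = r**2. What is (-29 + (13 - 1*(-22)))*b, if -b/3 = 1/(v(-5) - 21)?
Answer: -9/2 ≈ -4.5000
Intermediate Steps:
b = -3/4 (b = -3/((-5)**2 - 21) = -3/(25 - 21) = -3/4 ≈ -0.75000)
(-29 + (13 - 1*(-22)))*b = (-29 + (13 - 1*(-22)))*(-3/4) = (-29 + (13 + 22))*(-3/4) = (-29 + 35)*(-3/4) = 6*(-3/4) = -9/2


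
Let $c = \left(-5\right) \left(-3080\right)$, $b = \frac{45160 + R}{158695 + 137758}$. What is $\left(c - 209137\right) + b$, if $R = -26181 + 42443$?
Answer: $- \frac{57433853439}{296453} \approx -1.9374 \cdot 10^{5}$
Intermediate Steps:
$R = 16262$
$b = \frac{61422}{296453}$ ($b = \frac{45160 + 16262}{158695 + 137758} = \frac{61422}{296453} \approx 0.20719$)
$c = 15400$
$\left(c - 209137\right) + b = \left(15400 - 209137\right) + \frac{61422}{296453} = -193737 + \frac{61422}{296453} = - \frac{57433853439}{296453}$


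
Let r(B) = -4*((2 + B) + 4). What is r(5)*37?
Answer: -1628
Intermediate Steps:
r(B) = -24 - 4*B (r(B) = -4*(6 + B) = -24 - 4*B)
r(5)*37 = (-24 - 4*5)*37 = (-24 - 20)*37 = -44*37 = -1628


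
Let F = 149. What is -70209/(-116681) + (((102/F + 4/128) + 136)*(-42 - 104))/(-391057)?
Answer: 71006803570485/108779349611728 ≈ 0.65276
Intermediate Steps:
-70209/(-116681) + (((102/F + 4/128) + 136)*(-42 - 104))/(-391057) = -70209/(-116681) + (((102/149 + 4/128) + 136)*(-42 - 104))/(-391057) = -70209*(-1/116681) + (((102*(1/149) + 4*(1/128)) + 136)*(-146))*(-1/391057) = 70209/116681 + (((102/149 + 1/32) + 136)*(-146))*(-1/391057) = 70209/116681 + ((3413/4768 + 136)*(-146))*(-1/391057) = 70209/116681 + ((651861/4768)*(-146))*(-1/391057) = 70209/116681 - 47585853/2384*(-1/391057) = 70209/116681 + 47585853/932279888 = 71006803570485/108779349611728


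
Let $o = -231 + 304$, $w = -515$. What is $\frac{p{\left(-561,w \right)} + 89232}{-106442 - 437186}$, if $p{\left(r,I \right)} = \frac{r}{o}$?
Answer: $- \frac{6513375}{39684844} \approx -0.16413$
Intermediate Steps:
$o = 73$
$p{\left(r,I \right)} = \frac{r}{73}$
$\frac{p{\left(-561,w \right)} + 89232}{-106442 - 437186} = \frac{\frac{1}{73} \left(-561\right) + 89232}{-106442 - 437186} = \frac{- \frac{561}{73} + 89232}{-543628} = \frac{6513375}{73} \left(- \frac{1}{543628}\right) = - \frac{6513375}{39684844}$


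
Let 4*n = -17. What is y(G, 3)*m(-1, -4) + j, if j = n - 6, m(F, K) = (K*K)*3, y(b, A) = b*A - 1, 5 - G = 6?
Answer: -809/4 ≈ -202.25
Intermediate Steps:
n = -17/4 (n = (¼)*(-17) = -17/4 ≈ -4.2500)
G = -1 (G = 5 - 1*6 = 5 - 6 = -1)
y(b, A) = -1 + A*b (y(b, A) = A*b - 1 = -1 + A*b)
m(F, K) = 3*K² (m(F, K) = K²*3 = 3*K²)
j = -41/4 (j = -17/4 - 6 = -41/4 ≈ -10.250)
y(G, 3)*m(-1, -4) + j = (-1 + 3*(-1))*(3*(-4)²) - 41/4 = (-1 - 3)*(3*16) - 41/4 = -4*48 - 41/4 = -192 - 41/4 = -809/4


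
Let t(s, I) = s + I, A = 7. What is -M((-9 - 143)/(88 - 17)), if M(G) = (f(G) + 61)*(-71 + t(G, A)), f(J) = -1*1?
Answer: 281760/71 ≈ 3968.4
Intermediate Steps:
t(s, I) = I + s
f(J) = -1
M(G) = -3840 + 60*G (M(G) = (-1 + 61)*(-71 + (7 + G)) = 60*(-64 + G) = -3840 + 60*G)
-M((-9 - 143)/(88 - 17)) = -(-3840 + 60*((-9 - 143)/(88 - 17))) = -(-3840 + 60*(-152/71)) = -(-3840 - 9120/71) = -1*(-281760/71) = 281760/71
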